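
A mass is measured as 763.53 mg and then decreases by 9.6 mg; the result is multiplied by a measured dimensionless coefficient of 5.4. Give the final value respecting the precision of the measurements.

763.53 mg − 9.6 mg = 753.93 mg; the difference is limited to 1 decimal place (4 s.f.).
Carrying full precision, 753.93 × 5.4 = 4071.222 mg; 5.4 has 2 s.f., so the result keeps min(4, 2) = 2 s.f.
Rounded to 2 significant figures: 4.1 × 10³ mg.

4.1 × 10³ mg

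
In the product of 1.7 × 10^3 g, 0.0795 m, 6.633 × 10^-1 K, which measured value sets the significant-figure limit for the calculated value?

1.7 × 10^3 g

1.7 × 10^3 g → 2 s.f.; 0.0795 m → 3 s.f.; 6.633 × 10^-1 K → 4 s.f.
The fewest is 2 significant figures, from 1.7 × 10^3 g.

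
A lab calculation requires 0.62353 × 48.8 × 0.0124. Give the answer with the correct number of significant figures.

3.77 × 10⁻¹

0.62353 × 48.8 × 0.0124 = 0.3773104736
Multiplication/division keeps the fewest significant figures: 0.62353 → 5 s.f., 48.8 → 3 s.f., 0.0124 → 3 s.f.; limit is 3.
Rounded to 3 significant figures: 3.77 × 10⁻¹.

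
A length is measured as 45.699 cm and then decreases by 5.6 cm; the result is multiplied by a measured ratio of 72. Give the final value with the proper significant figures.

45.699 cm − 5.6 cm = 40.099 cm; the difference is limited to 1 decimal place (3 s.f.).
Carrying full precision, 40.099 × 72 = 2887.128 cm; 72 has 2 s.f., so the result keeps min(3, 2) = 2 s.f.
Rounded to 2 significant figures: 2.9 × 10^3 cm.

2.9 × 10^3 cm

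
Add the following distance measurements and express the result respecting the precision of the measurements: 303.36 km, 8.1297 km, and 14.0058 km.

325.50 km

303.36 km + 8.1297 km + 14.0058 km = 325.4955 km.
Addition/subtraction keeps the fewest decimal places: 303.36 → 2 decimal places, 8.1297 → 4 decimal places, 14.0058 → 4 decimal places; limit is 2.
Rounded to 2 decimal places: 325.50 km.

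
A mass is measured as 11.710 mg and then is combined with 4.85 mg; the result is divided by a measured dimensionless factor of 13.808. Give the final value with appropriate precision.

11.710 mg + 4.85 mg = 16.560 mg; the sum is limited to 2 decimal places (4 s.f.).
Carrying full precision, 16.560 ÷ 13.808 = 1.19930475087… mg; 13.808 has 5 s.f., so the result keeps min(4, 5) = 4 s.f.
Rounded to 4 significant figures: 1.199 mg.

1.199 mg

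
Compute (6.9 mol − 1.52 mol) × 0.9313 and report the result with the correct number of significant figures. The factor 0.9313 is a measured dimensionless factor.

6.9 mol − 1.52 mol = 5.38 mol; the difference is limited to 1 decimal place (2 s.f.).
Carrying full precision, 5.38 × 0.9313 = 5.010394 mol; 0.9313 has 4 s.f., so the result keeps min(2, 4) = 2 s.f.
Rounded to 2 significant figures: 5.0 mol.

5.0 mol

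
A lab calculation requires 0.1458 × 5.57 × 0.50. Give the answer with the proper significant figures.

4.1 × 10^-1

0.1458 × 5.57 × 0.50 = 0.406053
Multiplication/division keeps the fewest significant figures: 0.1458 → 4 s.f., 5.57 → 3 s.f., 0.50 → 2 s.f.; limit is 2.
Rounded to 2 significant figures: 4.1 × 10^-1.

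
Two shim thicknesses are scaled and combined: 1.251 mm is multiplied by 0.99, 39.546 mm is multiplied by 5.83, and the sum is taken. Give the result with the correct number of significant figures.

1.251 × 0.99 = 1.23849 → 1.2 mm (2 s.f., last digit at the 10^-1 place).
39.546 × 5.83 = 230.55318 → 2.31 × 10² mm (3 s.f., last digit at the 10^0 place).
Sum: 231.79167 mm; keep the coarser place, 10^0.
Result: 232 mm.

232 mm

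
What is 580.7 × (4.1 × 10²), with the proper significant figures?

580.7 × (4.1 × 10²) = 238087
Multiplication/division keeps the fewest significant figures: 580.7 → 4 s.f., 4.1 × 10² → 2 s.f.; limit is 2.
Rounded to 2 significant figures: 2.4 × 10⁵.

2.4 × 10⁵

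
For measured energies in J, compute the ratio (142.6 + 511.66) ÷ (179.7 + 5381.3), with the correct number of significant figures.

142.6 + 511.66 = 654.26, limited to 1 d.p. → 4 s.f.; 179.7 + 5381.3 = 5561.0, limited to 1 d.p. → 5 s.f.
Carrying full precision, 654.26 ÷ 5561.0 = 0.117651501529…; keep min(4, 5) = 4 s.f.
Rounded to 4 significant figures: 0.1177.

0.1177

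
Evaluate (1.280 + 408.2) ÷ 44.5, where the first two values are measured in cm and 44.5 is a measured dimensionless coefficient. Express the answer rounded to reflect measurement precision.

9.20 cm

1.280 cm + 408.2 cm = 409.480 cm; the sum is limited to 1 decimal place (4 s.f.).
Carrying full precision, 409.480 ÷ 44.5 = 9.20179775281… cm; 44.5 has 3 s.f., so the result keeps min(4, 3) = 3 s.f.
Rounded to 3 significant figures: 9.20 cm.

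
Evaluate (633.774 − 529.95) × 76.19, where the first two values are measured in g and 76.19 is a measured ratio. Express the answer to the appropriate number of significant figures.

7.910 × 10³ g

633.774 g − 529.95 g = 103.824 g; the difference is limited to 2 decimal places (5 s.f.).
Carrying full precision, 103.824 × 76.19 = 7910.35056 g; 76.19 has 4 s.f., so the result keeps min(5, 4) = 4 s.f.
Rounded to 4 significant figures: 7.910 × 10³ g.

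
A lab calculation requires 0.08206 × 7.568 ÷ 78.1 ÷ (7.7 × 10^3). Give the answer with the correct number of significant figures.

0.08206 × 7.568 ÷ 78.1 ÷ (7.7 × 10^3) = 0.00000103269215292…
Multiplication/division keeps the fewest significant figures: 0.08206 → 4 s.f., 7.568 → 4 s.f., 78.1 → 3 s.f., 7.7 × 10^3 → 2 s.f.; limit is 2.
Rounded to 2 significant figures: 1.0 × 10^-6.

1.0 × 10^-6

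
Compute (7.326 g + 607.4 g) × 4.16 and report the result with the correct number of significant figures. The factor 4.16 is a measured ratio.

7.326 g + 607.4 g = 614.726 g; the sum is limited to 1 decimal place (4 s.f.).
Carrying full precision, 614.726 × 4.16 = 2557.26016 g; 4.16 has 3 s.f., so the result keeps min(4, 3) = 3 s.f.
Rounded to 3 significant figures: 2.56 × 10³ g.

2.56 × 10³ g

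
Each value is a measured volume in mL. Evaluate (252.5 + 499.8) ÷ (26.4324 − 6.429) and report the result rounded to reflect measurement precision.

37.61

252.5 + 499.8 = 752.3, limited to 1 d.p. → 4 s.f.; 26.4324 − 6.429 = 20.0034, limited to 3 d.p. → 5 s.f.
Carrying full precision, 752.3 ÷ 20.0034 = 37.6086065369…; keep min(4, 5) = 4 s.f.
Rounded to 4 significant figures: 37.61.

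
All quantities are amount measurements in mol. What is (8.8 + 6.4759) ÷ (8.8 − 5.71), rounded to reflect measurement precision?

8.8 + 6.4759 = 15.2759, limited to 1 d.p. → 3 s.f.; 8.8 − 5.71 = 3.09, limited to 1 d.p. → 2 s.f.
Carrying full precision, 15.2759 ÷ 3.09 = 4.94365695793…; keep min(3, 2) = 2 s.f.
Rounded to 2 significant figures: 4.9.

4.9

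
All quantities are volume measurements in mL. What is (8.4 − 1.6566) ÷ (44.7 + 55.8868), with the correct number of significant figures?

8.4 − 1.6566 = 6.7434, limited to 1 d.p. → 2 s.f.; 44.7 + 55.8868 = 100.5868, limited to 1 d.p. → 4 s.f.
Carrying full precision, 6.7434 ÷ 100.5868 = 0.0670406057256…; keep min(2, 4) = 2 s.f.
Rounded to 2 significant figures: 0.067.

0.067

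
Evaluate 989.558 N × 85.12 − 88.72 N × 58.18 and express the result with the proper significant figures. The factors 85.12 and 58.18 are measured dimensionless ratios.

989.558 × 85.12 = 84231.17696 → 8.423 × 10^4 N (4 s.f., last digit at the 10^1 place).
88.72 × 58.18 = 5161.7296 → 5162 N (4 s.f., last digit at the 10^0 place).
Difference: 79069.44736 N; keep the coarser place, 10^1.
Result: 7.907 × 10^4 N.

7.907 × 10^4 N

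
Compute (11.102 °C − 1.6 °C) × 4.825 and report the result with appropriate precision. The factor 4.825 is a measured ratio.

46 °C

11.102 °C − 1.6 °C = 9.502 °C; the difference is limited to 1 decimal place (2 s.f.).
Carrying full precision, 9.502 × 4.825 = 45.84715 °C; 4.825 has 4 s.f., so the result keeps min(2, 4) = 2 s.f.
Rounded to 2 significant figures: 46 °C.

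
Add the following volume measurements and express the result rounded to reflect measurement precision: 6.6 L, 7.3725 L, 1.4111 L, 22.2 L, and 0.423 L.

6.6 L + 7.3725 L + 1.4111 L + 22.2 L + 0.423 L = 38.0066 L.
Addition/subtraction keeps the fewest decimal places: 6.6 → 1 decimal place, 7.3725 → 4 decimal places, 1.4111 → 4 decimal places, 22.2 → 1 decimal place, 0.423 → 3 decimal places; limit is 1.
Rounded to 1 decimal place: 38.0 L.

38.0 L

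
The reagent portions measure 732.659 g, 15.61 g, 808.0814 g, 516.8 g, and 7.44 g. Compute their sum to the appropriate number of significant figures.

2080.6 g

732.659 g + 15.61 g + 808.0814 g + 516.8 g + 7.44 g = 2080.5904 g.
Addition/subtraction keeps the fewest decimal places: 732.659 → 3 decimal places, 15.61 → 2 decimal places, 808.0814 → 4 decimal places, 516.8 → 1 decimal place, 7.44 → 2 decimal places; limit is 1.
Rounded to 1 decimal place: 2080.6 g.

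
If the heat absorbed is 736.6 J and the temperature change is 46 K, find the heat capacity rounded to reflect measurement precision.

16 J/K

heat capacity = 736.6 J ÷ 46 K = 16.0130434783… J/K.
736.6 has 4 significant figures; 46 has 2.
Division/multiplication keeps the fewest: 2 significant figures.
Rounded: 16 J/K.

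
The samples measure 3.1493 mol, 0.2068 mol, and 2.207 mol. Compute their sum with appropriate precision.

5.563 mol

3.1493 mol + 0.2068 mol + 2.207 mol = 5.5631 mol.
Addition/subtraction keeps the fewest decimal places: 3.1493 → 4 decimal places, 0.2068 → 4 decimal places, 2.207 → 3 decimal places; limit is 3.
Rounded to 3 decimal places: 5.563 mol.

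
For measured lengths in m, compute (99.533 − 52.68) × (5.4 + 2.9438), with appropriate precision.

3.9 × 10² m²

99.533 − 52.68 = 46.853, limited to 2 d.p. → 4 s.f.; 5.4 + 2.9438 = 8.3438, limited to 1 d.p. → 2 s.f.
Carrying full precision, 46.853 × 8.3438 = 390.9320614; keep min(4, 2) = 2 s.f.
Rounded to 2 significant figures: 3.9 × 10² m².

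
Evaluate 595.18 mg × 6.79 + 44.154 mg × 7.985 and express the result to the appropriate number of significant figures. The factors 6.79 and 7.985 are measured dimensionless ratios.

595.18 × 6.79 = 4041.2722 → 4.04 × 10^3 mg (3 s.f., last digit at the 10^1 place).
44.154 × 7.985 = 352.56969 → 352.6 mg (4 s.f., last digit at the 10^-1 place).
Sum: 4393.84189 mg; keep the coarser place, 10^1.
Result: 4.39 × 10^3 mg.

4.39 × 10^3 mg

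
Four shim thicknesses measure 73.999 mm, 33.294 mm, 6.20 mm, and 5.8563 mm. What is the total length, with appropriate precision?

73.999 mm + 33.294 mm + 6.20 mm + 5.8563 mm = 119.3493 mm.
Addition/subtraction keeps the fewest decimal places: 73.999 → 3 decimal places, 33.294 → 3 decimal places, 6.20 → 2 decimal places, 5.8563 → 4 decimal places; limit is 2.
Rounded to 2 decimal places: 119.35 mm.

119.35 mm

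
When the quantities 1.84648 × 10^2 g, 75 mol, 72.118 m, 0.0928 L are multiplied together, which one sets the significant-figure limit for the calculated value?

75 mol

1.84648 × 10^2 g → 6 s.f.; 75 mol → 2 s.f.; 72.118 m → 5 s.f.; 0.0928 L → 3 s.f.
The fewest is 2 significant figures, from 75 mol.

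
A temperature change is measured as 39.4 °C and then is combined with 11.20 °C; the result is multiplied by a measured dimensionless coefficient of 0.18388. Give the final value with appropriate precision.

9.30 °C

39.4 °C + 11.20 °C = 50.60 °C; the sum is limited to 1 decimal place (3 s.f.).
Carrying full precision, 50.60 × 0.18388 = 9.304328 °C; 0.18388 has 5 s.f., so the result keeps min(3, 5) = 3 s.f.
Rounded to 3 significant figures: 9.30 °C.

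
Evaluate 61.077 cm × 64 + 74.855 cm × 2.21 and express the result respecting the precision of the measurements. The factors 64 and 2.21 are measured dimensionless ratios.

61.077 × 64 = 3908.928 → 3.9 × 10³ cm (2 s.f., last digit at the 10^2 place).
74.855 × 2.21 = 165.42955 → 165 cm (3 s.f., last digit at the 10^0 place).
Sum: 4074.35755 cm; keep the coarser place, 10^2.
Result: 4.1 × 10³ cm.

4.1 × 10³ cm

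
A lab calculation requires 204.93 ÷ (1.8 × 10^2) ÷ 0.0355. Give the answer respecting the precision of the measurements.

204.93 ÷ (1.8 × 10^2) ÷ 0.0355 = 32.0704225352…
Multiplication/division keeps the fewest significant figures: 204.93 → 5 s.f., 1.8 × 10^2 → 2 s.f., 0.0355 → 3 s.f.; limit is 2.
Rounded to 2 significant figures: 32.

32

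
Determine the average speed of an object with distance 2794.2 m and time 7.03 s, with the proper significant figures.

average speed = 2794.2 m ÷ 7.03 s = 397.46799431… m/s.
2794.2 has 5 significant figures; 7.03 has 3.
Division/multiplication keeps the fewest: 3 significant figures.
Rounded: 397 m/s.

397 m/s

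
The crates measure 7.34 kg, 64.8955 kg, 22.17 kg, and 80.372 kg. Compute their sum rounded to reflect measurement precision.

7.34 kg + 64.8955 kg + 22.17 kg + 80.372 kg = 174.7775 kg.
Addition/subtraction keeps the fewest decimal places: 7.34 → 2 decimal places, 64.8955 → 4 decimal places, 22.17 → 2 decimal places, 80.372 → 3 decimal places; limit is 2.
Rounded to 2 decimal places: 174.78 kg.

174.78 kg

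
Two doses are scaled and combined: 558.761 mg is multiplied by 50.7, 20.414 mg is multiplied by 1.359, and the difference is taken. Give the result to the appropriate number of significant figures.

2.83 × 10⁴ mg

558.761 × 50.7 = 28329.1827 → 2.83 × 10⁴ mg (3 s.f., last digit at the 10^2 place).
20.414 × 1.359 = 27.742626 → 27.74 mg (4 s.f., last digit at the 10^-2 place).
Difference: 28301.440074 mg; keep the coarser place, 10^2.
Result: 2.83 × 10⁴ mg.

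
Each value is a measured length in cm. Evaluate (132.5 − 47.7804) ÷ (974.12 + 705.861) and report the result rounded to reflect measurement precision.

132.5 − 47.7804 = 84.7196, limited to 1 d.p. → 3 s.f.; 974.12 + 705.861 = 1679.981, limited to 2 d.p. → 6 s.f.
Carrying full precision, 84.7196 ÷ 1679.981 = 0.0504289036602…; keep min(3, 6) = 3 s.f.
Rounded to 3 significant figures: 0.0504.

0.0504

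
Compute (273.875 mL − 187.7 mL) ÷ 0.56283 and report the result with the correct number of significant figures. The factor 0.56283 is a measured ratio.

153 mL

273.875 mL − 187.7 mL = 86.175 mL; the difference is limited to 1 decimal place (3 s.f.).
Carrying full precision, 86.175 ÷ 0.56283 = 153.110175364… mL; 0.56283 has 5 s.f., so the result keeps min(3, 5) = 3 s.f.
Rounded to 3 significant figures: 153 mL.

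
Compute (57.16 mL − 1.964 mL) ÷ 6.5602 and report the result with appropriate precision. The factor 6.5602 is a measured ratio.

57.16 mL − 1.964 mL = 55.196 mL; the difference is limited to 2 decimal places (4 s.f.).
Carrying full precision, 55.196 ÷ 6.5602 = 8.41376787293… mL; 6.5602 has 5 s.f., so the result keeps min(4, 5) = 4 s.f.
Rounded to 4 significant figures: 8.414 mL.

8.414 mL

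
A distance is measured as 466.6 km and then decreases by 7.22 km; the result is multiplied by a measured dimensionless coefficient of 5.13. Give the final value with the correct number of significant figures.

466.6 km − 7.22 km = 459.38 km; the difference is limited to 1 decimal place (4 s.f.).
Carrying full precision, 459.38 × 5.13 = 2356.6194 km; 5.13 has 3 s.f., so the result keeps min(4, 3) = 3 s.f.
Rounded to 3 significant figures: 2.36 × 10^3 km.

2.36 × 10^3 km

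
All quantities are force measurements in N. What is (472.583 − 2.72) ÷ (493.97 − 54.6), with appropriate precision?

472.583 − 2.72 = 469.863, limited to 2 d.p. → 5 s.f.; 493.97 − 54.6 = 439.37, limited to 1 d.p. → 4 s.f.
Carrying full precision, 469.863 ÷ 439.37 = 1.06940164326…; keep min(5, 4) = 4 s.f.
Rounded to 4 significant figures: 1.069.

1.069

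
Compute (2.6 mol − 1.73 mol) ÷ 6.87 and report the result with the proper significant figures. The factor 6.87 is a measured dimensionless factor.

0.1 mol

2.6 mol − 1.73 mol = 0.87 mol; the difference is limited to 1 decimal place (1 s.f.).
Carrying full precision, 0.87 ÷ 6.87 = 0.126637554585… mol; 6.87 has 3 s.f., so the result keeps min(1, 3) = 1 s.f.
Rounded to 1 significant figure: 0.1 mol.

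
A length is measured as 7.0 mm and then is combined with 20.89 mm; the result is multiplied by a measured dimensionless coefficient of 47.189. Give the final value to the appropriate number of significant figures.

1.32 × 10^3 mm

7.0 mm + 20.89 mm = 27.89 mm; the sum is limited to 1 decimal place (3 s.f.).
Carrying full precision, 27.89 × 47.189 = 1316.10121 mm; 47.189 has 5 s.f., so the result keeps min(3, 5) = 3 s.f.
Rounded to 3 significant figures: 1.32 × 10^3 mm.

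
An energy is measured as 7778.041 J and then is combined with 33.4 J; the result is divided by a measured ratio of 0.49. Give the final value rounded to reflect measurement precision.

1.6 × 10⁴ J

7778.041 J + 33.4 J = 7811.441 J; the sum is limited to 1 decimal place (5 s.f.).
Carrying full precision, 7811.441 ÷ 0.49 = 15941.7163265… J; 0.49 has 2 s.f., so the result keeps min(5, 2) = 2 s.f.
Rounded to 2 significant figures: 1.6 × 10⁴ J.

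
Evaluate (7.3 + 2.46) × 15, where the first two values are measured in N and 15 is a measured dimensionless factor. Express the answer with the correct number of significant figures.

7.3 N + 2.46 N = 9.76 N; the sum is limited to 1 decimal place (2 s.f.).
Carrying full precision, 9.76 × 15 = 146.4 N; 15 has 2 s.f., so the result keeps min(2, 2) = 2 s.f.
Rounded to 2 significant figures: 1.5 × 10² N.

1.5 × 10² N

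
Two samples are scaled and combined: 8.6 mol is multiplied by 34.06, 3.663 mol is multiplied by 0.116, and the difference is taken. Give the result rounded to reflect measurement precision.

8.6 × 34.06 = 292.916 → 2.9 × 10^2 mol (2 s.f., last digit at the 10^1 place).
3.663 × 0.116 = 0.424908 → 0.425 mol (3 s.f., last digit at the 10^-3 place).
Difference: 292.491092 mol; keep the coarser place, 10^1.
Result: 2.9 × 10^2 mol.

2.9 × 10^2 mol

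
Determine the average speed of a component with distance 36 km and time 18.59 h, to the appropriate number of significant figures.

average speed = 36 km ÷ 18.59 h = 1.93652501345… km/h.
36 has 2 significant figures; 18.59 has 4.
Division/multiplication keeps the fewest: 2 significant figures.
Rounded: 1.9 km/h.

1.9 km/h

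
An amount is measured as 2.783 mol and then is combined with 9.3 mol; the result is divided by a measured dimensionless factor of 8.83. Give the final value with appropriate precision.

1.37 mol

2.783 mol + 9.3 mol = 12.083 mol; the sum is limited to 1 decimal place (3 s.f.).
Carrying full precision, 12.083 ÷ 8.83 = 1.36840317101… mol; 8.83 has 3 s.f., so the result keeps min(3, 3) = 3 s.f.
Rounded to 3 significant figures: 1.37 mol.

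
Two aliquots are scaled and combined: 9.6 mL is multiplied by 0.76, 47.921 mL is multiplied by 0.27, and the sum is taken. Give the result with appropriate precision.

9.6 × 0.76 = 7.296 → 7.3 mL (2 s.f., last digit at the 10^-1 place).
47.921 × 0.27 = 12.93867 → 13 mL (2 s.f., last digit at the 10^0 place).
Sum: 20.23467 mL; keep the coarser place, 10^0.
Result: 2.0 × 10¹ mL.

2.0 × 10¹ mL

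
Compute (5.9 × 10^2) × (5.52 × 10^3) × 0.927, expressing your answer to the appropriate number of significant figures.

3.0 × 10^6

(5.9 × 10^2) × (5.52 × 10^3) × 0.927 = 3019053.6
Multiplication/division keeps the fewest significant figures: 5.9 × 10^2 → 2 s.f., 5.52 × 10^3 → 3 s.f., 0.927 → 3 s.f.; limit is 2.
Rounded to 2 significant figures: 3.0 × 10^6.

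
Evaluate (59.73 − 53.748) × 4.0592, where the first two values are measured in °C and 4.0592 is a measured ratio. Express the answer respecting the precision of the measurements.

59.73 °C − 53.748 °C = 5.982 °C; the difference is limited to 2 decimal places (3 s.f.).
Carrying full precision, 5.982 × 4.0592 = 24.2821344 °C; 4.0592 has 5 s.f., so the result keeps min(3, 5) = 3 s.f.
Rounded to 3 significant figures: 24.3 °C.

24.3 °C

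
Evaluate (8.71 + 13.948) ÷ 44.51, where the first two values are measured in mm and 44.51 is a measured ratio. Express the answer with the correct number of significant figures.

8.71 mm + 13.948 mm = 22.658 mm; the sum is limited to 2 decimal places (4 s.f.).
Carrying full precision, 22.658 ÷ 44.51 = 0.509054145136… mm; 44.51 has 4 s.f., so the result keeps min(4, 4) = 4 s.f.
Rounded to 4 significant figures: 0.5091 mm.

0.5091 mm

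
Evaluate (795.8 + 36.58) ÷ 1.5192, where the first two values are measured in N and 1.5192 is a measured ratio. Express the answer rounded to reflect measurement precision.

795.8 N + 36.58 N = 832.38 N; the sum is limited to 1 decimal place (4 s.f.).
Carrying full precision, 832.38 ÷ 1.5192 = 547.906793049… N; 1.5192 has 5 s.f., so the result keeps min(4, 5) = 4 s.f.
Rounded to 4 significant figures: 547.9 N.

547.9 N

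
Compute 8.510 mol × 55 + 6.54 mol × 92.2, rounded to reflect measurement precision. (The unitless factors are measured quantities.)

1.07 × 10^3 mol

8.510 × 55 = 468.05 → 4.7 × 10^2 mol (2 s.f., last digit at the 10^1 place).
6.54 × 92.2 = 602.988 → 603 mol (3 s.f., last digit at the 10^0 place).
Sum: 1071.038 mol; keep the coarser place, 10^1.
Result: 1.07 × 10^3 mol.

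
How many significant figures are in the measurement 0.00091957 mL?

5

0.00091957: leading zeros are not significant.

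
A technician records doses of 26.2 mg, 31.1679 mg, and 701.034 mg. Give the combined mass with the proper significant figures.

7.584 × 10² mg

26.2 mg + 31.1679 mg + 701.034 mg = 758.4019 mg.
Addition/subtraction keeps the fewest decimal places: 26.2 → 1 decimal place, 31.1679 → 4 decimal places, 701.034 → 3 decimal places; limit is 1.
Rounded to 1 decimal place: 7.584 × 10² mg.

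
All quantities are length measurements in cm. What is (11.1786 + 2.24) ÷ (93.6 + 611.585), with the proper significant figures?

11.1786 + 2.24 = 13.4186, limited to 2 d.p. → 4 s.f.; 93.6 + 611.585 = 705.185, limited to 1 d.p. → 4 s.f.
Carrying full precision, 13.4186 ÷ 705.185 = 0.0190284818877…; keep min(4, 4) = 4 s.f.
Rounded to 4 significant figures: 0.01903.

0.01903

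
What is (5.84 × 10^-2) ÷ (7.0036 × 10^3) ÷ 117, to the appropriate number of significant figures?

(5.84 × 10^-2) ÷ (7.0036 × 10^3) ÷ 117 = 7.12698182571 × 10^-8…
Multiplication/division keeps the fewest significant figures: 5.84 × 10^-2 → 3 s.f., 7.0036 × 10^3 → 5 s.f., 117 → 3 s.f.; limit is 3.
Rounded to 3 significant figures: 7.13 × 10^-8.

7.13 × 10^-8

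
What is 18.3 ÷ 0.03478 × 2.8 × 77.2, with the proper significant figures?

1.1 × 10^5

18.3 ÷ 0.03478 × 2.8 × 77.2 = 113735.710178…
Multiplication/division keeps the fewest significant figures: 18.3 → 3 s.f., 0.03478 → 4 s.f., 2.8 → 2 s.f., 77.2 → 3 s.f.; limit is 2.
Rounded to 2 significant figures: 1.1 × 10^5.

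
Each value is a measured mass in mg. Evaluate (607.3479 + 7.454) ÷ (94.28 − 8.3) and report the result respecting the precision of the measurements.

607.3479 + 7.454 = 614.8019, limited to 3 d.p. → 6 s.f.; 94.28 − 8.3 = 85.98, limited to 1 d.p. → 3 s.f.
Carrying full precision, 614.8019 ÷ 85.98 = 7.15052221447…; keep min(6, 3) = 3 s.f.
Rounded to 3 significant figures: 7.15.

7.15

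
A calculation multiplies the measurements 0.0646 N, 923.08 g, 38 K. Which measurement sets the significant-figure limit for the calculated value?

38 K

0.0646 N → 3 s.f.; 923.08 g → 5 s.f.; 38 K → 2 s.f.
The fewest is 2 significant figures, from 38 K.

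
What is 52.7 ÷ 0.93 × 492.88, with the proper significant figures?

52.7 ÷ 0.93 × 492.88 = 27929.8666667…
Multiplication/division keeps the fewest significant figures: 52.7 → 3 s.f., 0.93 → 2 s.f., 492.88 → 5 s.f.; limit is 2.
Rounded to 2 significant figures: 2.8 × 10⁴.

2.8 × 10⁴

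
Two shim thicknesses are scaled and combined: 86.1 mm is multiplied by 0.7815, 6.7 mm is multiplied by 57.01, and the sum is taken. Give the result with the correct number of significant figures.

86.1 × 0.7815 = 67.28715 → 67.3 mm (3 s.f., last digit at the 10^-1 place).
6.7 × 57.01 = 381.967 → 3.8 × 10² mm (2 s.f., last digit at the 10^1 place).
Sum: 449.25415 mm; keep the coarser place, 10^1.
Result: 4.5 × 10² mm.

4.5 × 10² mm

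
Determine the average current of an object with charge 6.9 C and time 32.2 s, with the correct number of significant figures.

average current = 6.9 C ÷ 32.2 s = 0.214285714286… A.
6.9 has 2 significant figures; 32.2 has 3.
Division/multiplication keeps the fewest: 2 significant figures.
Rounded: 2.1 × 10⁻¹ A.

2.1 × 10⁻¹ A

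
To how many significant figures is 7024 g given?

7024: zeros between nonzero digits are significant.

4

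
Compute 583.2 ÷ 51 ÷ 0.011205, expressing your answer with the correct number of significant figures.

583.2 ÷ 51 ÷ 0.011205 = 1020.55279943…
Multiplication/division keeps the fewest significant figures: 583.2 → 4 s.f., 51 → 2 s.f., 0.011205 → 5 s.f.; limit is 2.
Rounded to 2 significant figures: 1.0 × 10³.

1.0 × 10³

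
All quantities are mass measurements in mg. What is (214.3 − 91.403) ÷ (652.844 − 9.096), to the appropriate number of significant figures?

0.1909

214.3 − 91.403 = 122.897, limited to 1 d.p. → 4 s.f.; 652.844 − 9.096 = 643.748, limited to 3 d.p. → 6 s.f.
Carrying full precision, 122.897 ÷ 643.748 = 0.190908554279…; keep min(4, 6) = 4 s.f.
Rounded to 4 significant figures: 0.1909.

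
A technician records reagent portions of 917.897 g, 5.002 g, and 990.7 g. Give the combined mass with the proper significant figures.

917.897 g + 5.002 g + 990.7 g = 1913.599 g.
Addition/subtraction keeps the fewest decimal places: 917.897 → 3 decimal places, 5.002 → 3 decimal places, 990.7 → 1 decimal place; limit is 1.
Rounded to 1 decimal place: 1913.6 g.

1913.6 g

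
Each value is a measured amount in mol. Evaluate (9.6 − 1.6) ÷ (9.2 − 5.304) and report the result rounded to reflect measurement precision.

2.1

9.6 − 1.6 = 8.0, limited to 1 d.p. → 2 s.f.; 9.2 − 5.304 = 3.896, limited to 1 d.p. → 2 s.f.
Carrying full precision, 8.0 ÷ 3.896 = 2.05338809035…; keep min(2, 2) = 2 s.f.
Rounded to 2 significant figures: 2.1.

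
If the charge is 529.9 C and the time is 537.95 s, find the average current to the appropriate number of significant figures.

average current = 529.9 C ÷ 537.95 s = 0.985035783995… A.
529.9 has 4 significant figures; 537.95 has 5.
Division/multiplication keeps the fewest: 4 significant figures.
Rounded: 0.9850 A.

0.9850 A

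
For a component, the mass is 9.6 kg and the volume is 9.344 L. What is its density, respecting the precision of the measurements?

density = 9.6 kg ÷ 9.344 L = 1.02739726027… kg/L.
9.6 has 2 significant figures; 9.344 has 4.
Division/multiplication keeps the fewest: 2 significant figures.
Rounded: 1.0 kg/L.

1.0 kg/L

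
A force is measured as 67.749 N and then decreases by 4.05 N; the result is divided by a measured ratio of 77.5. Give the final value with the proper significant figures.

0.822 N

67.749 N − 4.05 N = 63.699 N; the difference is limited to 2 decimal places (4 s.f.).
Carrying full precision, 63.699 ÷ 77.5 = 0.821922580645… N; 77.5 has 3 s.f., so the result keeps min(4, 3) = 3 s.f.
Rounded to 3 significant figures: 0.822 N.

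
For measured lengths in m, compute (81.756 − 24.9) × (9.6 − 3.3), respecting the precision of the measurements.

3.6 × 10^2 m²

81.756 − 24.9 = 56.856, limited to 1 d.p. → 3 s.f.; 9.6 − 3.3 = 6.3, limited to 1 d.p. → 2 s.f.
Carrying full precision, 56.856 × 6.3 = 358.1928; keep min(3, 2) = 2 s.f.
Rounded to 2 significant figures: 3.6 × 10^2 m².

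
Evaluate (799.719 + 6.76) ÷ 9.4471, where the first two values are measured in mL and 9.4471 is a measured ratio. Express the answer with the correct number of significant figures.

799.719 mL + 6.76 mL = 806.479 mL; the sum is limited to 2 decimal places (5 s.f.).
Carrying full precision, 806.479 ÷ 9.4471 = 85.3678906754… mL; 9.4471 has 5 s.f., so the result keeps min(5, 5) = 5 s.f.
Rounded to 5 significant figures: 85.368 mL.

85.368 mL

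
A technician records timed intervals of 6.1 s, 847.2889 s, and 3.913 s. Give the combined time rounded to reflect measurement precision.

6.1 s + 847.2889 s + 3.913 s = 857.3019 s.
Addition/subtraction keeps the fewest decimal places: 6.1 → 1 decimal place, 847.2889 → 4 decimal places, 3.913 → 3 decimal places; limit is 1.
Rounded to 1 decimal place: 857.3 s.

857.3 s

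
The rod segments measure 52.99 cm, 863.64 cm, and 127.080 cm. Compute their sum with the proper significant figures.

1043.71 cm

52.99 cm + 863.64 cm + 127.080 cm = 1043.710 cm.
Addition/subtraction keeps the fewest decimal places: 52.99 → 2 decimal places, 863.64 → 2 decimal places, 127.080 → 3 decimal places; limit is 2.
Rounded to 2 decimal places: 1043.71 cm.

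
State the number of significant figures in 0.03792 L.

4

0.03792: leading zeros are not significant.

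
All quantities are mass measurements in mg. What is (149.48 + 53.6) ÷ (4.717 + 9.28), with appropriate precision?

149.48 + 53.6 = 203.08, limited to 1 d.p. → 4 s.f.; 4.717 + 9.28 = 13.997, limited to 2 d.p. → 4 s.f.
Carrying full precision, 203.08 ÷ 13.997 = 14.5088233193…; keep min(4, 4) = 4 s.f.
Rounded to 4 significant figures: 14.51.

14.51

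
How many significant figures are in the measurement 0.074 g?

0.074: leading zeros are not significant.

2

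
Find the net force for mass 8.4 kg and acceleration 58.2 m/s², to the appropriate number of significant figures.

net force = 8.4 kg × 58.2 m/s² = 488.88 N.
8.4 has 2 significant figures; 58.2 has 3.
Division/multiplication keeps the fewest: 2 significant figures.
Rounded: 4.9 × 10^2 N.

4.9 × 10^2 N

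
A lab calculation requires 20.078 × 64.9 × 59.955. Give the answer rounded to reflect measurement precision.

20.078 × 64.9 × 59.955 = 78125.094201
Multiplication/division keeps the fewest significant figures: 20.078 → 5 s.f., 64.9 → 3 s.f., 59.955 → 5 s.f.; limit is 3.
Rounded to 3 significant figures: 7.81 × 10^4.

7.81 × 10^4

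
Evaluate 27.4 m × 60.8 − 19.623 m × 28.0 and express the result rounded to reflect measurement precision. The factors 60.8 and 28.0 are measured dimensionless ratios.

27.4 × 60.8 = 1665.92 → 1.67 × 10³ m (3 s.f., last digit at the 10^1 place).
19.623 × 28.0 = 549.444 → 549 m (3 s.f., last digit at the 10^0 place).
Difference: 1116.476 m; keep the coarser place, 10^1.
Result: 1.12 × 10³ m.

1.12 × 10³ m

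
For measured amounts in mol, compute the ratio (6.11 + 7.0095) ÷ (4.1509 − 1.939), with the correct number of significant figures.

6.11 + 7.0095 = 13.1195, limited to 2 d.p. → 4 s.f.; 4.1509 − 1.939 = 2.2119, limited to 3 d.p. → 4 s.f.
Carrying full precision, 13.1195 ÷ 2.2119 = 5.93132600931…; keep min(4, 4) = 4 s.f.
Rounded to 4 significant figures: 5.931.

5.931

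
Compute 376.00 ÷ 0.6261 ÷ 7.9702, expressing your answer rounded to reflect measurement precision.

75.35

376.00 ÷ 0.6261 ÷ 7.9702 = 75.3485538935…
Multiplication/division keeps the fewest significant figures: 376.00 → 5 s.f., 0.6261 → 4 s.f., 7.9702 → 5 s.f.; limit is 4.
Rounded to 4 significant figures: 75.35.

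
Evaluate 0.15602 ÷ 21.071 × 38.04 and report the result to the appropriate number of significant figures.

0.15602 ÷ 21.071 × 38.04 = 0.281666783731…
Multiplication/division keeps the fewest significant figures: 0.15602 → 5 s.f., 21.071 → 5 s.f., 38.04 → 4 s.f.; limit is 4.
Rounded to 4 significant figures: 0.2817.

0.2817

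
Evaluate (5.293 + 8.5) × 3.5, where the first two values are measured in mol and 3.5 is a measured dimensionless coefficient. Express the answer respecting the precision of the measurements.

5.293 mol + 8.5 mol = 13.793 mol; the sum is limited to 1 decimal place (3 s.f.).
Carrying full precision, 13.793 × 3.5 = 48.2755 mol; 3.5 has 2 s.f., so the result keeps min(3, 2) = 2 s.f.
Rounded to 2 significant figures: 48 mol.

48 mol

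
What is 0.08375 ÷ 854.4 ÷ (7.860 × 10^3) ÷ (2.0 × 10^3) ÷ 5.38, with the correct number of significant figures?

0.08375 ÷ 854.4 ÷ (7.860 × 10^3) ÷ (2.0 × 10^3) ÷ 5.38 = 1.15901420473 × 10^-12…
Multiplication/division keeps the fewest significant figures: 0.08375 → 4 s.f., 854.4 → 4 s.f., 7.860 × 10^3 → 4 s.f., 2.0 × 10^3 → 2 s.f., 5.38 → 3 s.f.; limit is 2.
Rounded to 2 significant figures: 1.2 × 10^-12.

1.2 × 10^-12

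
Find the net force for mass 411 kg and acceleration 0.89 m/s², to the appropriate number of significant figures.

3.7 × 10² N

net force = 411 kg × 0.89 m/s² = 365.79 N.
411 has 3 significant figures; 0.89 has 2.
Division/multiplication keeps the fewest: 2 significant figures.
Rounded: 3.7 × 10² N.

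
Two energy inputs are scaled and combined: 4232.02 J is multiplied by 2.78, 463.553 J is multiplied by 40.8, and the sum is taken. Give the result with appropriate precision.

4232.02 × 2.78 = 11765.0156 → 1.18 × 10⁴ J (3 s.f., last digit at the 10^2 place).
463.553 × 40.8 = 18912.9624 → 1.89 × 10⁴ J (3 s.f., last digit at the 10^2 place).
Sum: 30677.978 J; keep the coarser place, 10^2.
Result: 3.07 × 10⁴ J.

3.07 × 10⁴ J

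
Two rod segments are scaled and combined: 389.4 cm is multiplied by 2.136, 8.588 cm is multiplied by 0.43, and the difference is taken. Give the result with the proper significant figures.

389.4 × 2.136 = 831.7584 → 831.8 cm (4 s.f., last digit at the 10^-1 place).
8.588 × 0.43 = 3.69284 → 3.7 cm (2 s.f., last digit at the 10^-1 place).
Difference: 828.06556 cm; keep the coarser place, 10^-1.
Result: 828.1 cm.

828.1 cm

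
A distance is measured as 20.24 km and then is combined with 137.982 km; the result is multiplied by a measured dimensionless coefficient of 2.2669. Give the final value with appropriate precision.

20.24 km + 137.982 km = 158.222 km; the sum is limited to 2 decimal places (5 s.f.).
Carrying full precision, 158.222 × 2.2669 = 358.6734518 km; 2.2669 has 5 s.f., so the result keeps min(5, 5) = 5 s.f.
Rounded to 5 significant figures: 358.67 km.

358.67 km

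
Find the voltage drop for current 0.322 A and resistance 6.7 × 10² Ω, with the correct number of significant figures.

voltage drop = 0.322 A × 6.7 × 10² Ω = 215.74 V.
0.322 has 3 significant figures; 6.7 × 10² has 2.
Division/multiplication keeps the fewest: 2 significant figures.
Rounded: 2.2 × 10² V.

2.2 × 10² V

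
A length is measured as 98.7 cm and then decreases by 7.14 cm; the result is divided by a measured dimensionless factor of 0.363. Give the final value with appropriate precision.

252 cm

98.7 cm − 7.14 cm = 91.56 cm; the difference is limited to 1 decimal place (3 s.f.).
Carrying full precision, 91.56 ÷ 0.363 = 252.231404959… cm; 0.363 has 3 s.f., so the result keeps min(3, 3) = 3 s.f.
Rounded to 3 significant figures: 252 cm.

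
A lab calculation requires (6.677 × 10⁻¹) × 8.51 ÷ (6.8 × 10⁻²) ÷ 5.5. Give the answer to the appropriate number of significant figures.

15

(6.677 × 10⁻¹) × 8.51 ÷ (6.8 × 10⁻²) ÷ 5.5 = 15.1928529412…
Multiplication/division keeps the fewest significant figures: 6.677 × 10⁻¹ → 4 s.f., 8.51 → 3 s.f., 6.8 × 10⁻² → 2 s.f., 5.5 → 2 s.f.; limit is 2.
Rounded to 2 significant figures: 15.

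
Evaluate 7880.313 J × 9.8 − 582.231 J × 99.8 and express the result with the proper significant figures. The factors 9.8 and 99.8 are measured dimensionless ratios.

7880.313 × 9.8 = 77227.0674 → 7.7 × 10⁴ J (2 s.f., last digit at the 10^3 place).
582.231 × 99.8 = 58106.6538 → 5.81 × 10⁴ J (3 s.f., last digit at the 10^2 place).
Difference: 19120.4136 J; keep the coarser place, 10^3.
Result: 1.9 × 10⁴ J.

1.9 × 10⁴ J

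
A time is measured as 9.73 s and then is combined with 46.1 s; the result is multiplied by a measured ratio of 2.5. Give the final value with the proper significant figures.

9.73 s + 46.1 s = 55.83 s; the sum is limited to 1 decimal place (3 s.f.).
Carrying full precision, 55.83 × 2.5 = 139.575 s; 2.5 has 2 s.f., so the result keeps min(3, 2) = 2 s.f.
Rounded to 2 significant figures: 1.4 × 10² s.

1.4 × 10² s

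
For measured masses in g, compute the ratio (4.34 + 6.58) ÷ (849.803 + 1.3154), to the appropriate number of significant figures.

0.01283

4.34 + 6.58 = 10.92, limited to 2 d.p. → 4 s.f.; 849.803 + 1.3154 = 851.1184, limited to 3 d.p. → 6 s.f.
Carrying full precision, 10.92 ÷ 851.1184 = 0.012830177329…; keep min(4, 6) = 4 s.f.
Rounded to 4 significant figures: 0.01283.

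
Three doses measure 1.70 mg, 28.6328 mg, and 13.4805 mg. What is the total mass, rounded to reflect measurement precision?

43.81 mg

1.70 mg + 28.6328 mg + 13.4805 mg = 43.8133 mg.
Addition/subtraction keeps the fewest decimal places: 1.70 → 2 decimal places, 28.6328 → 4 decimal places, 13.4805 → 4 decimal places; limit is 2.
Rounded to 2 decimal places: 43.81 mg.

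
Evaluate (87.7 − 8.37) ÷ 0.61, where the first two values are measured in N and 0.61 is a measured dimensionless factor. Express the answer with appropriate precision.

1.3 × 10² N

87.7 N − 8.37 N = 79.33 N; the difference is limited to 1 decimal place (3 s.f.).
Carrying full precision, 79.33 ÷ 0.61 = 130.049180328… N; 0.61 has 2 s.f., so the result keeps min(3, 2) = 2 s.f.
Rounded to 2 significant figures: 1.3 × 10² N.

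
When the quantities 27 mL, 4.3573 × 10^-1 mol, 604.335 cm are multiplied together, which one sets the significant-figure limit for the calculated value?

27 mL

27 mL → 2 s.f.; 4.3573 × 10^-1 mol → 5 s.f.; 604.335 cm → 6 s.f.
The fewest is 2 significant figures, from 27 mL.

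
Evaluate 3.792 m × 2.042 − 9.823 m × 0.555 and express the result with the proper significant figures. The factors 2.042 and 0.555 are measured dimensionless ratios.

3.792 × 2.042 = 7.743264 → 7.743 m (4 s.f., last digit at the 10^-3 place).
9.823 × 0.555 = 5.451765 → 5.45 m (3 s.f., last digit at the 10^-2 place).
Difference: 2.291499 m; keep the coarser place, 10^-2.
Result: 2.29 m.

2.29 m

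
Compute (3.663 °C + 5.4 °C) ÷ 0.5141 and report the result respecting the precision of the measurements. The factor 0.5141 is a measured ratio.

18 °C

3.663 °C + 5.4 °C = 9.063 °C; the sum is limited to 1 decimal place (2 s.f.).
Carrying full precision, 9.063 ÷ 0.5141 = 17.6288659794… °C; 0.5141 has 4 s.f., so the result keeps min(2, 4) = 2 s.f.
Rounded to 2 significant figures: 18 °C.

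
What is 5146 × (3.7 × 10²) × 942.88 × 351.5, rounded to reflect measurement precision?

6.3 × 10¹¹

5146 × (3.7 × 10²) × 942.88 × 351.5 = 6.31034725726 × 10^11…
Multiplication/division keeps the fewest significant figures: 5146 → 4 s.f., 3.7 × 10² → 2 s.f., 942.88 → 5 s.f., 351.5 → 4 s.f.; limit is 2.
Rounded to 2 significant figures: 6.3 × 10¹¹.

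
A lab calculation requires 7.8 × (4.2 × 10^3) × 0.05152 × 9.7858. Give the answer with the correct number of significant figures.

1.7 × 10^4

7.8 × (4.2 × 10^3) × 0.05152 × 9.7858 = 16516.4262682…
Multiplication/division keeps the fewest significant figures: 7.8 → 2 s.f., 4.2 × 10^3 → 2 s.f., 0.05152 → 4 s.f., 9.7858 → 5 s.f.; limit is 2.
Rounded to 2 significant figures: 1.7 × 10^4.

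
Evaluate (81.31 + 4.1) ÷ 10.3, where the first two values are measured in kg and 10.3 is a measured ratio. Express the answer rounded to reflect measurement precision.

81.31 kg + 4.1 kg = 85.41 kg; the sum is limited to 1 decimal place (3 s.f.).
Carrying full precision, 85.41 ÷ 10.3 = 8.29223300971… kg; 10.3 has 3 s.f., so the result keeps min(3, 3) = 3 s.f.
Rounded to 3 significant figures: 8.29 kg.

8.29 kg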